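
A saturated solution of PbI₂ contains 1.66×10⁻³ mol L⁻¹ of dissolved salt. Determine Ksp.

Ksp = 1.83×10⁻⁸

PbI₂(s) ⇌ Pb²⁺(aq) + 2 I⁻(aq)
Call the molar solubility s, so that [Pb²⁺] = s and [I⁻] = 2s.
Ksp = [Pb²⁺][I⁻]^2 = s · (2s)^2 = 4s^3
Ksp = 4 × (1.66×10⁻³)^3 = 1.83×10⁻⁸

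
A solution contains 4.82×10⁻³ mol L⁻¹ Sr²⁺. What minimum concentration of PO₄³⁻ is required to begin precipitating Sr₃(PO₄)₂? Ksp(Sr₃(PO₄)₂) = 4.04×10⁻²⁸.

Precipitation of each salt begins when its ion product equals Ksp.
Sr₃(PO₄)₂(s) ⇌ 3 Sr²⁺(aq) + 2 PO₄³⁻(aq)
Ksp = [Sr²⁺]^3[PO₄³⁻]^2 = [PO₄³⁻]^2(4.82×10⁻³)^3
[PO₄³⁻]^2 = 4.04×10⁻²⁸ / (4.82×10⁻³)^3 = 3.61×10⁻²¹
[PO₄³⁻] = 6.01×10⁻¹¹ mol L⁻¹

6.01×10⁻¹¹ M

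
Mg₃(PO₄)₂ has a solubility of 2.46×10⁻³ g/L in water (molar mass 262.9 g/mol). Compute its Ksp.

Convert to molarity: s = 2.46×10⁻³ / 262.9 = 9.3572×10⁻⁶ mol/L
Mg₃(PO₄)₂(s) ⇌ 3 Mg²⁺(aq) + 2 PO₄³⁻(aq)
For each mole of Mg₃(PO₄)₂ that dissolves per liter, [Mg²⁺] = 3s and [PO₄³⁻] = 2s; let s denote this solubility.
Ksp = [Mg²⁺]^3[PO₄³⁻]^2 = (3s)^3 · (2s)^2 = 108s^5
Ksp = 108 × (9.3572×10⁻⁶)^5 = 7.75×10⁻²⁴

Ksp = 7.75×10⁻²⁴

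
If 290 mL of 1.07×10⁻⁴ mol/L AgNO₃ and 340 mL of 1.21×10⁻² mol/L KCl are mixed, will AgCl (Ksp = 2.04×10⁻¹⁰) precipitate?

The combined volume is 630 mL.
[Ag⁺] = (1.07×10⁻⁴)(290)/630 = 4.93×10⁻⁵ mol/L
[Cl⁻] = (1.21×10⁻²)(340)/630 = 6.53×10⁻³ mol/L
Q = [Ag⁺][Cl⁻] = 3.22×10⁻⁷
Q = 3.22×10⁻⁷ > Ksp = 2.04×10⁻¹⁰, so the solution is supersaturated and AgCl precipitates.

Yes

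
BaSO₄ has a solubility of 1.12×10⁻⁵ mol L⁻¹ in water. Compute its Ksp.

Ksp = 1.25×10⁻¹⁰

BaSO₄(s) ⇌ Ba²⁺(aq) + SO₄²⁻(aq)
If s mol/L of BaSO₄ dissolves, [Ba²⁺] = s and [SO₄²⁻] = s.
Ksp = [Ba²⁺][SO₄²⁻] = s · s = s^2
Ksp = (1.12×10⁻⁵)^2 = 1.25×10⁻¹⁰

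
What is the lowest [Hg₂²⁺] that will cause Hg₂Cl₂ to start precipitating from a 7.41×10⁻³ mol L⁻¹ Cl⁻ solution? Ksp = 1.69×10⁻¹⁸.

A salt starts to precipitate once the ion product Q reaches its Ksp.
Hg₂Cl₂(s) ⇌ Hg₂²⁺(aq) + 2 Cl⁻(aq)
Ksp = [Hg₂²⁺][Cl⁻]^2 = [Hg₂²⁺](7.41×10⁻³)^2
[Hg₂²⁺] = 1.69×10⁻¹⁸ / (7.41×10⁻³)^2 = 3.08×10⁻¹⁴
[Hg₂²⁺] = 3.08×10⁻¹⁴ mol L⁻¹

3.08×10⁻¹⁴ M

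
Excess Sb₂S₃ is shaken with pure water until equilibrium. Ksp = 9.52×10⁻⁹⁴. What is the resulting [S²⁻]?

Sb₂S₃(s) ⇌ 2 Sb³⁺(aq) + 3 S²⁻(aq)
With molar solubility s: [Sb³⁺] = 2s, [S²⁻] = 3s.
Ksp = [Sb³⁺]^2[S²⁻]^3 = (2s)^2 · (3s)^3 = 108s^5 = 9.52×10⁻⁹⁴
s = 9.75×10⁻²⁰ mol L⁻¹
[S²⁻] = 3s = 2.93×10⁻¹⁹ mol L⁻¹

2.93×10⁻¹⁹ M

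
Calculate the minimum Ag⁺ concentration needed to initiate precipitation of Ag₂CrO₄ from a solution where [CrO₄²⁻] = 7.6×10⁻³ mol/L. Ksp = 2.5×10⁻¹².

1.8×10⁻⁵ M

Precipitation of each salt begins when its ion product equals Ksp.
Ag₂CrO₄(s) ⇌ 2 Ag⁺(aq) + CrO₄²⁻(aq)
Ksp = [Ag⁺]^2[CrO₄²⁻] = [Ag⁺]^2(7.6×10⁻³)
[Ag⁺]^2 = 2.5×10⁻¹² / (7.6×10⁻³) = 3.3×10⁻¹⁰
[Ag⁺] = 1.8×10⁻⁵ mol/L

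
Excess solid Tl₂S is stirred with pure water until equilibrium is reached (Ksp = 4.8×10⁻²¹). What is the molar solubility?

Tl₂S(s) ⇌ 2 Tl⁺(aq) + S²⁻(aq)
Call the molar solubility s, so that [Tl⁺] = 2s and [S²⁻] = s.
Ksp = [Tl⁺]^2[S²⁻] = (2s)^2 · s = 4s^3
4s^3 = 4.8×10⁻²¹  ⇒  s^3 = 1.2×10⁻²¹
s = 1.1×10⁻⁷ mol/L

1.1×10⁻⁷ M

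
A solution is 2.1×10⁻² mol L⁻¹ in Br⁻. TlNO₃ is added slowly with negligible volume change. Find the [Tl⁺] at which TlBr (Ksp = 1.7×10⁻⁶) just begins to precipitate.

The threshold for precipitation is Q = Ksp.
TlBr(s) ⇌ Tl⁺(aq) + Br⁻(aq)
Ksp = [Tl⁺][Br⁻] = [Tl⁺](2.1×10⁻²)
[Tl⁺] = 1.7×10⁻⁶ / (2.1×10⁻²) = 8.1×10⁻⁵
[Tl⁺] = 8.1×10⁻⁵ mol L⁻¹

8.1×10⁻⁵ M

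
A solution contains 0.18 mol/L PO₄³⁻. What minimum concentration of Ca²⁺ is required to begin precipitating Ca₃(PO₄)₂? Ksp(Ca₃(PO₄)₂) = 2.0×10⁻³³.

A salt starts to precipitate once the ion product Q reaches its Ksp.
Ca₃(PO₄)₂(s) ⇌ 3 Ca²⁺(aq) + 2 PO₄³⁻(aq)
Ksp = [Ca²⁺]^3[PO₄³⁻]^2 = [Ca²⁺]^3(0.18)^2
[Ca²⁺]^3 = 2.0×10⁻³³ / (0.18)^2 = 6.2×10⁻³²
[Ca²⁺] = 4.0×10⁻¹¹ mol/L

4.0×10⁻¹¹ M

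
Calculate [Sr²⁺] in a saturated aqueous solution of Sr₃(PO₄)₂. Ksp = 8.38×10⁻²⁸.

4.52×10⁻⁶ M

Sr₃(PO₄)₂(s) ⇌ 3 Sr²⁺(aq) + 2 PO₄³⁻(aq)
With molar solubility s: [Sr²⁺] = 3s, [PO₄³⁻] = 2s.
Ksp = [Sr²⁺]^3[PO₄³⁻]^2 = (3s)^3 · (2s)^2 = 108s^5 = 8.38×10⁻²⁸
s = 1.51×10⁻⁶ M
[Sr²⁺] = 3s = 4.52×10⁻⁶ M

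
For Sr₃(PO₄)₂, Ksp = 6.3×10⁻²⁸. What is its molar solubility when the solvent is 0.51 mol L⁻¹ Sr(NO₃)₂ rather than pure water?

Sr₃(PO₄)₂(s) ⇌ 3 Sr²⁺(aq) + 2 PO₄³⁻(aq)
Let s be the solubility of Sr₃(PO₄)₂ here. The common ion gives [Sr²⁺] ≈ 0.51 mol L⁻¹, and [PO₄³⁻] = 2s.
Ksp = [Sr²⁺]^3[PO₄³⁻]^2 = (0.51)^3(2s)^2
(2s)^2 = 6.3×10⁻²⁸ / (0.51)^3 = 4.7×10⁻²⁷
s = 3.4×10⁻¹⁴ mol L⁻¹

3.4×10⁻¹⁴ M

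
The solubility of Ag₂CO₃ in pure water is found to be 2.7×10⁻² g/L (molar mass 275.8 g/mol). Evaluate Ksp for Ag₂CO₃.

Ksp = 3.8×10⁻¹²

s = (2.7×10⁻² g L⁻¹)/(275.8 g mol⁻¹) = 9.790×10⁻⁵ M
Ag₂CO₃(s) ⇌ 2 Ag⁺(aq) + CO₃²⁻(aq)
Call the molar solubility s, so that [Ag⁺] = 2s and [CO₃²⁻] = s.
Ksp = [Ag⁺]^2[CO₃²⁻] = (2s)^2 · s = 4s^3
Ksp = 4 × (9.790×10⁻⁵)^3 = 3.8×10⁻¹²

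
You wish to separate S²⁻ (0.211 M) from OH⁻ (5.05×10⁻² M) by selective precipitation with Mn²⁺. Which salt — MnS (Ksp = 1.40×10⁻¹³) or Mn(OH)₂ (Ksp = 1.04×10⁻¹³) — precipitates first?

MnS

Precipitation begins when Q = Ksp.
For MnS: [Mn²⁺] = (Ksp/[S²⁻]) = 6.64×10⁻¹³ M
For Mn(OH)₂: [Mn²⁺] = (Ksp/[OH⁻]^2) = 4.08×10⁻¹¹ M
The smaller threshold [Mn²⁺] is reached first, so MnS precipitates first.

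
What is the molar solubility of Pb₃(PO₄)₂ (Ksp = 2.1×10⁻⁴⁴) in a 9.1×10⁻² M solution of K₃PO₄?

4.5×10⁻¹⁵ M

Pb₃(PO₄)₂(s) ⇌ 3 Pb²⁺(aq) + 2 PO₄³⁻(aq)
The solution already contains PO₄³⁻ at 9.1×10⁻² M. Let s be the molar solubility of Pb₃(PO₄)₂.
[PO₄³⁻] ≈ 9.1×10⁻² M (common ion dominates); [Pb²⁺] = 3s.
Ksp = [Pb²⁺]^3[PO₄³⁻]^2 = (3s)^3(9.1×10⁻²)^2
(3s)^3 = 2.1×10⁻⁴⁴ / (9.1×10⁻²)^2 = 2.5×10⁻⁴²
s = 4.5×10⁻¹⁵ M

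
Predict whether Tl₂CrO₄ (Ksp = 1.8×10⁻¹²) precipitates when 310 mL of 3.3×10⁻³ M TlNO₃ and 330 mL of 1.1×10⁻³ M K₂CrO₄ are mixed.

After mixing, V = 310 mL + 330 mL = 640 mL.
[Tl⁺] = (3.3×10⁻³)(310)/640 = 1.6×10⁻³ M
[CrO₄²⁻] = (1.1×10⁻³)(330)/640 = 5.7×10⁻⁴ M
Q = [Tl⁺]^2[CrO₄²⁻] = 1.4×10⁻⁹
Since Q (1.4×10⁻⁹) exceeds Ksp (1.8×10⁻¹²), Tl₂CrO₄ will precipitate.

Yes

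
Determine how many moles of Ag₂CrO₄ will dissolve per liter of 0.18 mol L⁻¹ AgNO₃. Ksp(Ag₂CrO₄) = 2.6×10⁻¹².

8.0×10⁻¹¹ M

Ag₂CrO₄(s) ⇌ 2 Ag⁺(aq) + CrO₄²⁻(aq)
With Ag⁺ already at 0.18 mol L⁻¹ and s small, take [Ag⁺] ≈ 0.18 mol L⁻¹ and [CrO₄²⁻] = s.
Ksp = [Ag⁺]^2[CrO₄²⁻] = (0.18)^2s
s = 2.6×10⁻¹² / (0.18)^2 = 8.0×10⁻¹¹
s = 8.0×10⁻¹¹ mol L⁻¹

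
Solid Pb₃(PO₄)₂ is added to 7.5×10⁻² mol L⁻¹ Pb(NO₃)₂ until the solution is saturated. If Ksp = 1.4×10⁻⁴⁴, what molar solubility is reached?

Pb₃(PO₄)₂(s) ⇌ 3 Pb²⁺(aq) + 2 PO₄³⁻(aq)
The solution already contains Pb²⁺ at 7.5×10⁻² mol L⁻¹. Let s be the molar solubility of Pb₃(PO₄)₂.
[Pb²⁺] ≈ 7.5×10⁻² mol L⁻¹ (common ion dominates); [PO₄³⁻] = 2s.
Ksp = [Pb²⁺]^3[PO₄³⁻]^2 = (7.5×10⁻²)^3(2s)^2
(2s)^2 = 1.4×10⁻⁴⁴ / (7.5×10⁻²)^3 = 3.3×10⁻⁴¹
s = 2.9×10⁻²¹ mol L⁻¹

2.9×10⁻²¹ M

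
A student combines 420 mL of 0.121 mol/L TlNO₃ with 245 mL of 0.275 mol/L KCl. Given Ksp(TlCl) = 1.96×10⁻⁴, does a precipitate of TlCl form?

Yes

After mixing, V = 420 mL + 245 mL = 665 mL.
[Tl⁺] = (0.121)(420)/665 = 7.64×10⁻² mol/L
[Cl⁻] = (0.275)(245)/665 = 0.101 mol/L
Q = [Tl⁺][Cl⁻] = 7.74×10⁻³
Because Q > Ksp (7.74×10⁻³ vs 1.96×10⁻⁴), a precipitate of TlCl forms.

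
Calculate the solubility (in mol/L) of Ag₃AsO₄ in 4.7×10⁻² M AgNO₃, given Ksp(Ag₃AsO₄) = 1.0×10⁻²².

9.6×10⁻¹⁹ M

Ag₃AsO₄(s) ⇌ 3 Ag⁺(aq) + AsO₄³⁻(aq)
With Ag⁺ already at 4.7×10⁻² M and s small, take [Ag⁺] ≈ 4.7×10⁻² M and [AsO₄³⁻] = s.
Ksp = [Ag⁺]^3[AsO₄³⁻] = (4.7×10⁻²)^3s
s = 1.0×10⁻²² / (4.7×10⁻²)^3 = 9.6×10⁻¹⁹
s = 9.6×10⁻¹⁹ M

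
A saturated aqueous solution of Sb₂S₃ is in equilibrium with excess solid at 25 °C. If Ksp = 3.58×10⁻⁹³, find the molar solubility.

Sb₂S₃(s) ⇌ 2 Sb³⁺(aq) + 3 S²⁻(aq)
With molar solubility s: [Sb³⁺] = 2s, [S²⁻] = 3s.
Ksp = [Sb³⁺]^2[S²⁻]^3 = (2s)^2 · (3s)^3 = 108s^5
108s^5 = 3.58×10⁻⁹³  ⇒  s^5 = 3.31×10⁻⁹⁵
s = 1.27×10⁻¹⁹ mol/L

1.27×10⁻¹⁹ M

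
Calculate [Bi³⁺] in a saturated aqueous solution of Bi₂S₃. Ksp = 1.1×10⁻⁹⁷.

3.2×10⁻²⁰ M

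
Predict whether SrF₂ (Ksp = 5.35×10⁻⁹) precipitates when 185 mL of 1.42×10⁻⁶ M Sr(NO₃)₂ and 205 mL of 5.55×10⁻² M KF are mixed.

No

After mixing, V = 185 mL + 205 mL = 390 mL.
[Sr²⁺] = (1.42×10⁻⁶)(185)/390 = 6.74×10⁻⁷ M
[F⁻] = (5.55×10⁻²)(205)/390 = 2.92×10⁻² M
Q = [Sr²⁺][F⁻]^2 = 5.73×10⁻¹⁰
Q < Ksp (5.73×10⁻¹⁰ vs 5.35×10⁻⁹); the solution remains unsaturated and no precipitate forms.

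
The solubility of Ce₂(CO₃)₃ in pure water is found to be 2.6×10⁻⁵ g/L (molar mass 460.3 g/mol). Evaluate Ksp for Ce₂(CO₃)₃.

s = (2.6×10⁻⁵ g L⁻¹)/(460.3 g mol⁻¹) = 5.648×10⁻⁸ M
Ce₂(CO₃)₃(s) ⇌ 2 Ce³⁺(aq) + 3 CO₃²⁻(aq)
Call the molar solubility s, so that [Ce³⁺] = 2s and [CO₃²⁻] = 3s.
Ksp = [Ce³⁺]^2[CO₃²⁻]^3 = (2s)^2 · (3s)^3 = 108s^5
Ksp = 108 × (5.648×10⁻⁸)^5 = 6.2×10⁻³⁵

Ksp = 6.2×10⁻³⁵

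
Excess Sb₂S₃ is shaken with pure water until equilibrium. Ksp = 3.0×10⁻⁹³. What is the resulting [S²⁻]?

Sb₂S₃(s) ⇌ 2 Sb³⁺(aq) + 3 S²⁻(aq)
If s mol/L of Sb₂S₃ dissolves, [Sb³⁺] = 2s and [S²⁻] = 3s.
Ksp = [Sb³⁺]^2[S²⁻]^3 = (2s)^2 · (3s)^3 = 108s^5 = 3.0×10⁻⁹³
s = 1.2×10⁻¹⁹ M
[S²⁻] = 3s = 3.7×10⁻¹⁹ M

3.7×10⁻¹⁹ M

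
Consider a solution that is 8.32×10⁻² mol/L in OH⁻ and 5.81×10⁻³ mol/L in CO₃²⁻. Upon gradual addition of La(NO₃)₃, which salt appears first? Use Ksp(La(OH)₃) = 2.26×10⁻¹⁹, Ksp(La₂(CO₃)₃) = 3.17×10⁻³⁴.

La(OH)₃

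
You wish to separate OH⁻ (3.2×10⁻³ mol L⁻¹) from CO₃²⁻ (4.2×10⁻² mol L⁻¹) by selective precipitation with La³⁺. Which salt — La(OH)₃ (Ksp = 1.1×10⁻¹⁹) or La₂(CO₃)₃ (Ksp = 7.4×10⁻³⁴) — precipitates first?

La₂(CO₃)₃

A salt starts to precipitate once the ion product Q reaches its Ksp.
For La(OH)₃: [La³⁺] = (Ksp/[OH⁻]^3) = 3.4×10⁻¹² mol L⁻¹
For La₂(CO₃)₃: [La³⁺] = (Ksp/[CO₃²⁻]^3)^(1/2) = 3.2×10⁻¹⁵ mol L⁻¹
The smaller threshold [La³⁺] is reached first, so La₂(CO₃)₃ precipitates first.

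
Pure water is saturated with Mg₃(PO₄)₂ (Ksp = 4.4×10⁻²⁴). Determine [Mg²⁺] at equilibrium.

Mg₃(PO₄)₂(s) ⇌ 3 Mg²⁺(aq) + 2 PO₄³⁻(aq)
Call the molar solubility s, so that [Mg²⁺] = 3s and [PO₄³⁻] = 2s.
Ksp = [Mg²⁺]^3[PO₄³⁻]^2 = (3s)^3 · (2s)^2 = 108s^5 = 4.4×10⁻²⁴
s = 8.4×10⁻⁶ mol L⁻¹
[Mg²⁺] = 3s = 2.5×10⁻⁵ mol L⁻¹

2.5×10⁻⁵ M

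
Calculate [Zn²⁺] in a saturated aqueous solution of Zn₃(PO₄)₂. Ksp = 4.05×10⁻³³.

Zn₃(PO₄)₂(s) ⇌ 3 Zn²⁺(aq) + 2 PO₄³⁻(aq)
With molar solubility s: [Zn²⁺] = 3s, [PO₄³⁻] = 2s.
Ksp = [Zn²⁺]^3[PO₄³⁻]^2 = (3s)^3 · (2s)^2 = 108s^5 = 4.05×10⁻³³
s = 1.30×10⁻⁷ mol L⁻¹
[Zn²⁺] = 3s = 3.91×10⁻⁷ mol L⁻¹

3.91×10⁻⁷ M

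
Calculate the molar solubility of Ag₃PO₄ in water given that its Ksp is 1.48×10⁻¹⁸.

1.53×10⁻⁵ M

Ag₃PO₄(s) ⇌ 3 Ag⁺(aq) + PO₄³⁻(aq)
For each mole of Ag₃PO₄ that dissolves per liter, [Ag⁺] = 3s and [PO₄³⁻] = s; let s denote this solubility.
Ksp = [Ag⁺]^3[PO₄³⁻] = (3s)^3 · s = 27s^4
27s^4 = 1.48×10⁻¹⁸  ⇒  s^4 = 5.48×10⁻²⁰
s = (5.48×10⁻²⁰)^(1/4) = 1.53×10⁻⁵ mol/L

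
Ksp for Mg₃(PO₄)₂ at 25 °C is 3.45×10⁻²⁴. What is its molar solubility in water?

7.96×10⁻⁶ M

Mg₃(PO₄)₂(s) ⇌ 3 Mg²⁺(aq) + 2 PO₄³⁻(aq)
Let s be the molar solubility. Then [Mg²⁺] = 3s and [PO₄³⁻] = 2s.
Ksp = [Mg²⁺]^3[PO₄³⁻]^2 = (3s)^3 · (2s)^2 = 108s^5
108s^5 = 3.45×10⁻²⁴  ⇒  s^5 = 3.19×10⁻²⁶
Taking the 5th root, s = 7.96×10⁻⁶ mol/L.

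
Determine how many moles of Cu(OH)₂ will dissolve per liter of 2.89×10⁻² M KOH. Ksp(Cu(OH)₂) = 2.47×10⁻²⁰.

2.96×10⁻¹⁷ M

Cu(OH)₂(s) ⇌ Cu²⁺(aq) + 2 OH⁻(aq)
OH⁻ is already present at 2.89×10⁻² M. If s mol/L of Cu(OH)₂ dissolves, [Cu²⁺] = s while [OH⁻] ≈ 2.89×10⁻² M.
Ksp = [Cu²⁺][OH⁻]^2 = s(2.89×10⁻²)^2
s = 2.47×10⁻²⁰ / (2.89×10⁻²)^2 = 2.96×10⁻¹⁷
s = 2.96×10⁻¹⁷ M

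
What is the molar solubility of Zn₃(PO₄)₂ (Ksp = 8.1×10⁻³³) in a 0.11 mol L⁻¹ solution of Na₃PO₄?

2.9×10⁻¹¹ M

Zn₃(PO₄)₂(s) ⇌ 3 Zn²⁺(aq) + 2 PO₄³⁻(aq)
The solution already contains PO₄³⁻ at 0.11 mol L⁻¹. Let s be the molar solubility of Zn₃(PO₄)₂.
[PO₄³⁻] ≈ 0.11 mol L⁻¹ (common ion dominates); [Zn²⁺] = 3s.
Ksp = [Zn²⁺]^3[PO₄³⁻]^2 = (3s)^3(0.11)^2
(3s)^3 = 8.1×10⁻³³ / (0.11)^2 = 6.7×10⁻³¹
s = 2.9×10⁻¹¹ mol L⁻¹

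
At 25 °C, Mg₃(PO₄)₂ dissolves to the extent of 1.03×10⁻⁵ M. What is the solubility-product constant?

Mg₃(PO₄)₂(s) ⇌ 3 Mg²⁺(aq) + 2 PO₄³⁻(aq)
Let s be the molar solubility. Then [Mg²⁺] = 3s and [PO₄³⁻] = 2s.
Ksp = [Mg²⁺]^3[PO₄³⁻]^2 = (3s)^3 · (2s)^2 = 108s^5
Ksp = 108 × (1.03×10⁻⁵)^5 = 1.25×10⁻²³

Ksp = 1.25×10⁻²³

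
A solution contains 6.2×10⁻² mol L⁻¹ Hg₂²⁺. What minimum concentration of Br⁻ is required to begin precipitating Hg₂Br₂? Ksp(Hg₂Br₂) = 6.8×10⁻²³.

Precipitation begins when Q = Ksp.
Hg₂Br₂(s) ⇌ Hg₂²⁺(aq) + 2 Br⁻(aq)
Ksp = [Hg₂²⁺][Br⁻]^2 = [Br⁻]^2(6.2×10⁻²)
[Br⁻]^2 = 6.8×10⁻²³ / (6.2×10⁻²) = 1.1×10⁻²¹
[Br⁻] = 3.3×10⁻¹¹ mol L⁻¹

3.3×10⁻¹¹ M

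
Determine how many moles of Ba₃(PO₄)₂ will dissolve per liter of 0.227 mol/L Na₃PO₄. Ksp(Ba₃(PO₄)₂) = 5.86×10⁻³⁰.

1.61×10⁻¹⁰ M

Ba₃(PO₄)₂(s) ⇌ 3 Ba²⁺(aq) + 2 PO₄³⁻(aq)
With PO₄³⁻ already at 0.227 mol/L and s small, take [PO₄³⁻] ≈ 0.227 mol/L and [Ba²⁺] = 3s.
Ksp = [Ba²⁺]^3[PO₄³⁻]^2 = (3s)^3(0.227)^2
(3s)^3 = 5.86×10⁻³⁰ / (0.227)^2 = 1.14×10⁻²⁸
s = 1.61×10⁻¹⁰ mol/L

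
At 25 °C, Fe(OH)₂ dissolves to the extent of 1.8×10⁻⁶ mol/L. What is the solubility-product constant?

Fe(OH)₂(s) ⇌ Fe²⁺(aq) + 2 OH⁻(aq)
For each mole of Fe(OH)₂ that dissolves per liter, [Fe²⁺] = s and [OH⁻] = 2s; let s denote this solubility.
Ksp = [Fe²⁺][OH⁻]^2 = s · (2s)^2 = 4s^3
Ksp = 4 × (1.8×10⁻⁶)^3 = 2.3×10⁻¹⁷

Ksp = 2.3×10⁻¹⁷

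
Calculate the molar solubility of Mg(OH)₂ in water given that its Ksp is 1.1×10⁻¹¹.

Mg(OH)₂(s) ⇌ Mg²⁺(aq) + 2 OH⁻(aq)
For each mole of Mg(OH)₂ that dissolves per liter, [Mg²⁺] = s and [OH⁻] = 2s; let s denote this solubility.
Ksp = [Mg²⁺][OH⁻]^2 = s · (2s)^2 = 4s^3
4s^3 = 1.1×10⁻¹¹  ⇒  s^3 = 2.8×10⁻¹²
Taking the 3rd root, s = 1.4×10⁻⁴ mol/L.

1.4×10⁻⁴ M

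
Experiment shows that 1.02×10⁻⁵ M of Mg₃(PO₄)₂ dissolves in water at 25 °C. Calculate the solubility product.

Ksp = 1.19×10⁻²³

Mg₃(PO₄)₂(s) ⇌ 3 Mg²⁺(aq) + 2 PO₄³⁻(aq)
With molar solubility s: [Mg²⁺] = 3s, [PO₄³⁻] = 2s.
Ksp = [Mg²⁺]^3[PO₄³⁻]^2 = (3s)^3 · (2s)^2 = 108s^5
Ksp = 108 × (1.02×10⁻⁵)^5 = 1.19×10⁻²³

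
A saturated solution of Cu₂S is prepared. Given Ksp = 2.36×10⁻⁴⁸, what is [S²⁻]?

8.39×10⁻¹⁷ M

Cu₂S(s) ⇌ 2 Cu⁺(aq) + S²⁻(aq)
For each mole of Cu₂S that dissolves per liter, [Cu⁺] = 2s and [S²⁻] = s; let s denote this solubility.
Ksp = [Cu⁺]^2[S²⁻] = (2s)^2 · s = 4s^3 = 2.36×10⁻⁴⁸
s = 8.39×10⁻¹⁷ mol/L
[S²⁻] = s = 8.39×10⁻¹⁷ mol/L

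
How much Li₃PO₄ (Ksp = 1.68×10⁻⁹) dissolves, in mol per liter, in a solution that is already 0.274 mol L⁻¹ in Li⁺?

Li₃PO₄(s) ⇌ 3 Li⁺(aq) + PO₄³⁻(aq)
The solution already contains Li⁺ at 0.274 mol L⁻¹. Let s be the molar solubility of Li₃PO₄.
[Li⁺] ≈ 0.274 mol L⁻¹ (common ion dominates); [PO₄³⁻] = s.
Ksp = [Li⁺]^3[PO₄³⁻] = (0.274)^3s
s = 1.68×10⁻⁹ / (0.274)^3 = 8.17×10⁻⁸
s = 8.17×10⁻⁸ mol L⁻¹

8.17×10⁻⁸ M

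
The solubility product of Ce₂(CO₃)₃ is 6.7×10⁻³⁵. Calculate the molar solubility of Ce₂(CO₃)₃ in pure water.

Ce₂(CO₃)₃(s) ⇌ 2 Ce³⁺(aq) + 3 CO₃²⁻(aq)
Call the molar solubility s, so that [Ce³⁺] = 2s and [CO₃²⁻] = 3s.
Ksp = [Ce³⁺]^2[CO₃²⁻]^3 = (2s)^2 · (3s)^3 = 108s^5
108s^5 = 6.7×10⁻³⁵  ⇒  s^5 = 6.2×10⁻³⁷
s = 5.7×10⁻⁸ M

5.7×10⁻⁸ M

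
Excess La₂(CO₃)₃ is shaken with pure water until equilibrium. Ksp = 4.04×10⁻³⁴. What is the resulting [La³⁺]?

1.64×10⁻⁷ M

La₂(CO₃)₃(s) ⇌ 2 La³⁺(aq) + 3 CO₃²⁻(aq)
Let s be the molar solubility. Then [La³⁺] = 2s and [CO₃²⁻] = 3s.
Ksp = [La³⁺]^2[CO₃²⁻]^3 = (2s)^2 · (3s)^3 = 108s^5 = 4.04×10⁻³⁴
s = 8.21×10⁻⁸ mol/L
[La³⁺] = 2s = 1.64×10⁻⁷ mol/L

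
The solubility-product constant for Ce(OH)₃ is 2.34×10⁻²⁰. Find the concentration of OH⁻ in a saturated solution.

1.63×10⁻⁵ M

Ce(OH)₃(s) ⇌ Ce³⁺(aq) + 3 OH⁻(aq)
If s mol/L of Ce(OH)₃ dissolves, [Ce³⁺] = s and [OH⁻] = 3s.
Ksp = [Ce³⁺][OH⁻]^3 = s · (3s)^3 = 27s^4 = 2.34×10⁻²⁰
s = 5.43×10⁻⁶ mol L⁻¹
[OH⁻] = 3s = 1.63×10⁻⁵ mol L⁻¹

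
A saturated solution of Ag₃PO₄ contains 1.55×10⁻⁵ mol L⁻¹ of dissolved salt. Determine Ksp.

Ag₃PO₄(s) ⇌ 3 Ag⁺(aq) + PO₄³⁻(aq)
For each mole of Ag₃PO₄ that dissolves per liter, [Ag⁺] = 3s and [PO₄³⁻] = s; let s denote this solubility.
Ksp = [Ag⁺]^3[PO₄³⁻] = (3s)^3 · s = 27s^4
Ksp = 27 × (1.55×10⁻⁵)^4 = 1.56×10⁻¹⁸

Ksp = 1.56×10⁻¹⁸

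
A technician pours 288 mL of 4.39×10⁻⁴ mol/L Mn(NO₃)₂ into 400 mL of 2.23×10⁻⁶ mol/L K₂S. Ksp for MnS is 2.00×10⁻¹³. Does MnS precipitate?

Yes

Total volume after mixing = 288 + 400 = 688 mL.
[Mn²⁺] = (4.39×10⁻⁴)(288)/688 = 1.84×10⁻⁴ mol/L
[S²⁻] = (2.23×10⁻⁶)(400)/688 = 1.30×10⁻⁶ mol/L
Q = [Mn²⁺][S²⁻] = 2.38×10⁻¹⁰
Because Q > Ksp (2.38×10⁻¹⁰ vs 2.00×10⁻¹³), a precipitate of MnS forms.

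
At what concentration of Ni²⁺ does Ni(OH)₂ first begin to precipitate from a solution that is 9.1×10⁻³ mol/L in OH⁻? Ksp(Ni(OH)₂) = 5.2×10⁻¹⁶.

6.3×10⁻¹² M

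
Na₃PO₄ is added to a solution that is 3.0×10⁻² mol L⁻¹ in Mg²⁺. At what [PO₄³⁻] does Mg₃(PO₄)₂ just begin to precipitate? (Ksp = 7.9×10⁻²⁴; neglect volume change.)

Precipitation of each salt begins when its ion product equals Ksp.
Mg₃(PO₄)₂(s) ⇌ 3 Mg²⁺(aq) + 2 PO₄³⁻(aq)
Ksp = [Mg²⁺]^3[PO₄³⁻]^2 = [PO₄³⁻]^2(3.0×10⁻²)^3
[PO₄³⁻]^2 = 7.9×10⁻²⁴ / (3.0×10⁻²)^3 = 2.9×10⁻¹⁹
[PO₄³⁻] = 5.4×10⁻¹⁰ mol L⁻¹

5.4×10⁻¹⁰ M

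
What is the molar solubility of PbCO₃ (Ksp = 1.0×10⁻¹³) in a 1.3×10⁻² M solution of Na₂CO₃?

7.7×10⁻¹² M

PbCO₃(s) ⇌ Pb²⁺(aq) + CO₃²⁻(aq)
CO₃²⁻ is already present at 1.3×10⁻² M. If s mol/L of PbCO₃ dissolves, [Pb²⁺] = s while [CO₃²⁻] ≈ 1.3×10⁻² M.
Ksp = [Pb²⁺][CO₃²⁻] = s(1.3×10⁻²)
s = 1.0×10⁻¹³ / (1.3×10⁻²) = 7.7×10⁻¹²
s = 7.7×10⁻¹² M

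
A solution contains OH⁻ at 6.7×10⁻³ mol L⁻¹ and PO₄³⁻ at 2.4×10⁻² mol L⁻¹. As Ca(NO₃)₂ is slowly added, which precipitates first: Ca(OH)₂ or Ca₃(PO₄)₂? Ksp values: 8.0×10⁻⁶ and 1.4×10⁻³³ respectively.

Ca₃(PO₄)₂

Precipitation begins when Q = Ksp.
For Ca(OH)₂: [Ca²⁺] = (Ksp/[OH⁻]^2) = 0.18 mol L⁻¹
For Ca₃(PO₄)₂: [Ca²⁺] = (Ksp/[PO₄³⁻]^2)^(1/3) = 1.3×10⁻¹⁰ mol L⁻¹
The smaller threshold [Ca²⁺] is reached first, so Ca₃(PO₄)₂ precipitates first.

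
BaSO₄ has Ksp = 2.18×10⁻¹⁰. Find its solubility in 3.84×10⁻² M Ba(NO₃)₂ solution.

BaSO₄(s) ⇌ Ba²⁺(aq) + SO₄²⁻(aq)
Let s be the solubility of BaSO₄ here. The common ion gives [Ba²⁺] ≈ 3.84×10⁻² M, and [SO₄²⁻] = s.
Ksp = [Ba²⁺][SO₄²⁻] = (3.84×10⁻²)s
s = 2.18×10⁻¹⁰ / (3.84×10⁻²) = 5.68×10⁻⁹
s = 5.68×10⁻⁹ M

5.68×10⁻⁹ M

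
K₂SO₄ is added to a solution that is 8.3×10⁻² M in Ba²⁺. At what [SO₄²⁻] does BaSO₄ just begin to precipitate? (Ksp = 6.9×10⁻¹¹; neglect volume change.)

Precipitation begins when Q = Ksp.
BaSO₄(s) ⇌ Ba²⁺(aq) + SO₄²⁻(aq)
Ksp = [Ba²⁺][SO₄²⁻] = [SO₄²⁻](8.3×10⁻²)
[SO₄²⁻] = 6.9×10⁻¹¹ / (8.3×10⁻²) = 8.3×10⁻¹⁰
[SO₄²⁻] = 8.3×10⁻¹⁰ M

8.3×10⁻¹⁰ M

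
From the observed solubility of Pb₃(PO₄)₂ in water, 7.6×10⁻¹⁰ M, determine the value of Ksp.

Ksp = 2.7×10⁻⁴⁴

Pb₃(PO₄)₂(s) ⇌ 3 Pb²⁺(aq) + 2 PO₄³⁻(aq)
If s mol/L of Pb₃(PO₄)₂ dissolves, [Pb²⁺] = 3s and [PO₄³⁻] = 2s.
Ksp = [Pb²⁺]^3[PO₄³⁻]^2 = (3s)^3 · (2s)^2 = 108s^5
Ksp = 108 × (7.6×10⁻¹⁰)^5 = 2.7×10⁻⁴⁴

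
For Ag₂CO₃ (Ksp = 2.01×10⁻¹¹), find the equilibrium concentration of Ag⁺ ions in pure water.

3.43×10⁻⁴ M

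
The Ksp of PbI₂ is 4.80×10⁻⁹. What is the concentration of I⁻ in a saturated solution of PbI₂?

PbI₂(s) ⇌ Pb²⁺(aq) + 2 I⁻(aq)
With molar solubility s: [Pb²⁺] = s, [I⁻] = 2s.
Ksp = [Pb²⁺][I⁻]^2 = s · (2s)^2 = 4s^3 = 4.80×10⁻⁹
s = 1.06×10⁻³ M
[I⁻] = 2s = 2.13×10⁻³ M

2.13×10⁻³ M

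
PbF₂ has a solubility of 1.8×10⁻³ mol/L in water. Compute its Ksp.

PbF₂(s) ⇌ Pb²⁺(aq) + 2 F⁻(aq)
With molar solubility s: [Pb²⁺] = s, [F⁻] = 2s.
Ksp = [Pb²⁺][F⁻]^2 = s · (2s)^2 = 4s^3
Ksp = 4 × (1.8×10⁻³)^3 = 2.3×10⁻⁸

Ksp = 2.3×10⁻⁸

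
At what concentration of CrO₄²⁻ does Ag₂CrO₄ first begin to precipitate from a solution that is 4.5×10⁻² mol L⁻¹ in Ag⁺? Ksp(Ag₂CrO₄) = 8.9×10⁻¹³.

A salt starts to precipitate once the ion product Q reaches its Ksp.
Ag₂CrO₄(s) ⇌ 2 Ag⁺(aq) + CrO₄²⁻(aq)
Ksp = [Ag⁺]^2[CrO₄²⁻] = [CrO₄²⁻](4.5×10⁻²)^2
[CrO₄²⁻] = 8.9×10⁻¹³ / (4.5×10⁻²)^2 = 4.4×10⁻¹⁰
[CrO₄²⁻] = 4.4×10⁻¹⁰ mol L⁻¹

4.4×10⁻¹⁰ M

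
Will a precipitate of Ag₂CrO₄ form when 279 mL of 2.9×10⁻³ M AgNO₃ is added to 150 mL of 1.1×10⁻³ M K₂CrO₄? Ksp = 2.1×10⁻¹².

Yes

The combined volume is 429 mL.
[Ag⁺] = (2.9×10⁻³)(279)/429 = 1.9×10⁻³ M
[CrO₄²⁻] = (1.1×10⁻³)(150)/429 = 3.8×10⁻⁴ M
Q = [Ag⁺]^2[CrO₄²⁻] = 1.4×10⁻⁹
Q = 1.4×10⁻⁹ > Ksp = 2.1×10⁻¹², so the solution is supersaturated and Ag₂CrO₄ precipitates.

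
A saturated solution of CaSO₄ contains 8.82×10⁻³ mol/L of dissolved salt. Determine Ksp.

Ksp = 7.78×10⁻⁵

CaSO₄(s) ⇌ Ca²⁺(aq) + SO₄²⁻(aq)
Call the molar solubility s, so that [Ca²⁺] = s and [SO₄²⁻] = s.
Ksp = [Ca²⁺][SO₄²⁻] = s · s = s^2
Ksp = (8.82×10⁻³)^2 = 7.78×10⁻⁵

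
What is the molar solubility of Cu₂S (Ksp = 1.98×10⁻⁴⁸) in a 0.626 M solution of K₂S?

Cu₂S(s) ⇌ 2 Cu⁺(aq) + S²⁻(aq)
S²⁻ is already present at 0.626 M. If s mol/L of Cu₂S dissolves, [Cu⁺] = 2s while [S²⁻] ≈ 0.626 M.
Ksp = [Cu⁺]^2[S²⁻] = (2s)^2(0.626)
(2s)^2 = 1.98×10⁻⁴⁸ / (0.626) = 3.16×10⁻⁴⁸
s = 8.89×10⁻²⁵ M

8.89×10⁻²⁵ M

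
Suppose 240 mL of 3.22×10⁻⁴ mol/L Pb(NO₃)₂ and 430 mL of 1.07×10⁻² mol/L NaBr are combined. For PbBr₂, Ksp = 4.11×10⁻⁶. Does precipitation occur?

No

After mixing, V = 240 mL + 430 mL = 670 mL.
[Pb²⁺] = (3.22×10⁻⁴)(240)/670 = 1.15×10⁻⁴ mol/L
[Br⁻] = (1.07×10⁻²)(430)/670 = 6.87×10⁻³ mol/L
Q = [Pb²⁺][Br⁻]^2 = 5.44×10⁻⁹
Q < Ksp (5.44×10⁻⁹ vs 4.11×10⁻⁶); the solution remains unsaturated and no precipitate forms.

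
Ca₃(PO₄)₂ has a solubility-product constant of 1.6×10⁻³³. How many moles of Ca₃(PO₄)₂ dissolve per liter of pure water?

1.1×10⁻⁷ M

Ca₃(PO₄)₂(s) ⇌ 3 Ca²⁺(aq) + 2 PO₄³⁻(aq)
For each mole of Ca₃(PO₄)₂ that dissolves per liter, [Ca²⁺] = 3s and [PO₄³⁻] = 2s; let s denote this solubility.
Ksp = [Ca²⁺]^3[PO₄³⁻]^2 = (3s)^3 · (2s)^2 = 108s^5
108s^5 = 1.6×10⁻³³  ⇒  s^5 = 1.5×10⁻³⁵
Taking the 5th root, s = 1.1×10⁻⁷ M.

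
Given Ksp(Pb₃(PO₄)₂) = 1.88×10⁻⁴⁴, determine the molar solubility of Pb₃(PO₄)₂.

7.05×10⁻¹⁰ M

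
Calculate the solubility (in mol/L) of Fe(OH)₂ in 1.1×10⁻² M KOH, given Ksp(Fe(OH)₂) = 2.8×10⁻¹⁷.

Fe(OH)₂(s) ⇌ Fe²⁺(aq) + 2 OH⁻(aq)
OH⁻ is already present at 1.1×10⁻² M. If s mol/L of Fe(OH)₂ dissolves, [Fe²⁺] = s while [OH⁻] ≈ 1.1×10⁻² M.
Ksp = [Fe²⁺][OH⁻]^2 = s(1.1×10⁻²)^2
s = 2.8×10⁻¹⁷ / (1.1×10⁻²)^2 = 2.3×10⁻¹³
s = 2.3×10⁻¹³ M

2.3×10⁻¹³ M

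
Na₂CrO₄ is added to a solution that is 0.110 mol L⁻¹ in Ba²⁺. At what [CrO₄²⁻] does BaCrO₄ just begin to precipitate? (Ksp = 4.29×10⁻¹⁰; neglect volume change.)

3.90×10⁻⁹ M

Each salt precipitates once Q = Ksp for that salt.
BaCrO₄(s) ⇌ Ba²⁺(aq) + CrO₄²⁻(aq)
Ksp = [Ba²⁺][CrO₄²⁻] = [CrO₄²⁻](0.110)
[CrO₄²⁻] = 4.29×10⁻¹⁰ / (0.110) = 3.90×10⁻⁹
[CrO₄²⁻] = 3.90×10⁻⁹ mol L⁻¹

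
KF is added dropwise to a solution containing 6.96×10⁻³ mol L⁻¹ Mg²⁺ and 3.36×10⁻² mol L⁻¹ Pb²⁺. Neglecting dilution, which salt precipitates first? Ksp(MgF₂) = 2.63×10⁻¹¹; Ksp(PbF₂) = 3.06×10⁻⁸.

MgF₂

The threshold for precipitation is Q = Ksp.
For MgF₂: [F⁻] = (Ksp/[Mg²⁺])^(1/2) = 6.15×10⁻⁵ mol L⁻¹
For PbF₂: [F⁻] = (Ksp/[Pb²⁺])^(1/2) = 9.54×10⁻⁴ mol L⁻¹
MgF₂ requires the lower [F⁻], so it precipitates first.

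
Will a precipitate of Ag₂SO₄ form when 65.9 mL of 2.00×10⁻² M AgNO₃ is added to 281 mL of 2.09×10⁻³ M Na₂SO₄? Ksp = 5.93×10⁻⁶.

No

Total volume after mixing = 65.9 + 281 = 346.9 mL.
[Ag⁺] = (2.00×10⁻²)(65.9)/346.9 = 3.80×10⁻³ M
[SO₄²⁻] = (2.09×10⁻³)(281)/346.9 = 1.69×10⁻³ M
Q = [Ag⁺]^2[SO₄²⁻] = 2.44×10⁻⁸
Q < Ksp (2.44×10⁻⁸ vs 5.93×10⁻⁶); the solution remains unsaturated and no precipitate forms.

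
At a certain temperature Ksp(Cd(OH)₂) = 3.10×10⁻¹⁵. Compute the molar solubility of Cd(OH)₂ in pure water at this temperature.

9.19×10⁻⁶ M

Cd(OH)₂(s) ⇌ Cd²⁺(aq) + 2 OH⁻(aq)
With molar solubility s: [Cd²⁺] = s, [OH⁻] = 2s.
Ksp = [Cd²⁺][OH⁻]^2 = s · (2s)^2 = 4s^3
4s^3 = 3.10×10⁻¹⁵  ⇒  s^3 = 7.75×10⁻¹⁶
Taking the 3rd root, s = 9.19×10⁻⁶ M.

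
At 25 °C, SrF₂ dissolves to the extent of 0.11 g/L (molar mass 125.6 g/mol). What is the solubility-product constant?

Molar solubility s = (0.11 g/L) / (125.6 g/mol) = 8.758×10⁻⁴ mol/L
SrF₂(s) ⇌ Sr²⁺(aq) + 2 F⁻(aq)
For each mole of SrF₂ that dissolves per liter, [Sr²⁺] = s and [F⁻] = 2s; let s denote this solubility.
Ksp = [Sr²⁺][F⁻]^2 = s · (2s)^2 = 4s^3
Ksp = 4 × (8.758×10⁻⁴)^3 = 2.7×10⁻⁹

Ksp = 2.7×10⁻⁹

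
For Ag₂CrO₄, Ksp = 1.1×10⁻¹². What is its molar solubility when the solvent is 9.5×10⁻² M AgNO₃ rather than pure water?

1.2×10⁻¹⁰ M

Ag₂CrO₄(s) ⇌ 2 Ag⁺(aq) + CrO₄²⁻(aq)
The solution already contains Ag⁺ at 9.5×10⁻² M. Let s be the molar solubility of Ag₂CrO₄.
[Ag⁺] ≈ 9.5×10⁻² M (common ion dominates); [CrO₄²⁻] = s.
Ksp = [Ag⁺]^2[CrO₄²⁻] = (9.5×10⁻²)^2s
s = 1.1×10⁻¹² / (9.5×10⁻²)^2 = 1.2×10⁻¹⁰
s = 1.2×10⁻¹⁰ M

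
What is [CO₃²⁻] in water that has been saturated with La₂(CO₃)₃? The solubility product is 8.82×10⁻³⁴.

2.88×10⁻⁷ M

La₂(CO₃)₃(s) ⇌ 2 La³⁺(aq) + 3 CO₃²⁻(aq)
For each mole of La₂(CO₃)₃ that dissolves per liter, [La³⁺] = 2s and [CO₃²⁻] = 3s; let s denote this solubility.
Ksp = [La³⁺]^2[CO₃²⁻]^3 = (2s)^2 · (3s)^3 = 108s^5 = 8.82×10⁻³⁴
s = 9.60×10⁻⁸ mol L⁻¹
[CO₃²⁻] = 3s = 2.88×10⁻⁷ mol L⁻¹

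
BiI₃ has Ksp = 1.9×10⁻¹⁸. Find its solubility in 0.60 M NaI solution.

8.8×10⁻¹⁸ M

BiI₃(s) ⇌ Bi³⁺(aq) + 3 I⁻(aq)
The solution already contains I⁻ at 0.60 M. Let s be the molar solubility of BiI₃.
[I⁻] ≈ 0.60 M (common ion dominates); [Bi³⁺] = s.
Ksp = [Bi³⁺][I⁻]^3 = s(0.60)^3
s = 1.9×10⁻¹⁸ / (0.60)^3 = 8.8×10⁻¹⁸
s = 8.8×10⁻¹⁸ M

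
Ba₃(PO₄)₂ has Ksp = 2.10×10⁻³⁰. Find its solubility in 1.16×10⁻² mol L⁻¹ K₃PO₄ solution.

Ba₃(PO₄)₂(s) ⇌ 3 Ba²⁺(aq) + 2 PO₄³⁻(aq)
PO₄³⁻ is already present at 1.16×10⁻² mol L⁻¹. If s mol/L of Ba₃(PO₄)₂ dissolves, [Ba²⁺] = 3s while [PO₄³⁻] ≈ 1.16×10⁻² mol L⁻¹.
Ksp = [Ba²⁺]^3[PO₄³⁻]^2 = (3s)^3(1.16×10⁻²)^2
(3s)^3 = 2.10×10⁻³⁰ / (1.16×10⁻²)^2 = 1.56×10⁻²⁶
s = 8.33×10⁻¹⁰ mol L⁻¹

8.33×10⁻¹⁰ M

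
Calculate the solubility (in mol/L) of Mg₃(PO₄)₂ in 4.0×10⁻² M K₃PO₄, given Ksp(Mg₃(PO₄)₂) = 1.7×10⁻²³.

7.3×10⁻⁸ M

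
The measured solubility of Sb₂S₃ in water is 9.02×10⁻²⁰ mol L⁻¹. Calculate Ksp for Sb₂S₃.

Sb₂S₃(s) ⇌ 2 Sb³⁺(aq) + 3 S²⁻(aq)
If s mol/L of Sb₂S₃ dissolves, [Sb³⁺] = 2s and [S²⁻] = 3s.
Ksp = [Sb³⁺]^2[S²⁻]^3 = (2s)^2 · (3s)^3 = 108s^5
Ksp = 108 × (9.02×10⁻²⁰)^5 = 6.45×10⁻⁹⁴

Ksp = 6.45×10⁻⁹⁴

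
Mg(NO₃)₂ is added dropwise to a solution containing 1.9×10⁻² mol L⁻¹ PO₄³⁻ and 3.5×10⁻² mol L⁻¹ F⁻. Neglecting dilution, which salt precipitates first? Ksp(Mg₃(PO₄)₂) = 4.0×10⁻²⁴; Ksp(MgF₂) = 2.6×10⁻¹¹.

A salt starts to precipitate once the ion product Q reaches its Ksp.
For Mg₃(PO₄)₂: [Mg²⁺] = (Ksp/[PO₄³⁻]^2)^(1/3) = 2.2×10⁻⁷ mol L⁻¹
For MgF₂: [Mg²⁺] = (Ksp/[F⁻]^2) = 2.1×10⁻⁸ mol L⁻¹
The smaller threshold [Mg²⁺] is reached first, so MgF₂ precipitates first.

MgF₂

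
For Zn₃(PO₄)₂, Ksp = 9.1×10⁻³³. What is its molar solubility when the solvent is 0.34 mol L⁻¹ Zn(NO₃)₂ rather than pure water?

Zn₃(PO₄)₂(s) ⇌ 3 Zn²⁺(aq) + 2 PO₄³⁻(aq)
Let s be the solubility of Zn₃(PO₄)₂ here. The common ion gives [Zn²⁺] ≈ 0.34 mol L⁻¹, and [PO₄³⁻] = 2s.
Ksp = [Zn²⁺]^3[PO₄³⁻]^2 = (0.34)^3(2s)^2
(2s)^2 = 9.1×10⁻³³ / (0.34)^3 = 2.3×10⁻³¹
s = 2.4×10⁻¹⁶ mol L⁻¹

2.4×10⁻¹⁶ M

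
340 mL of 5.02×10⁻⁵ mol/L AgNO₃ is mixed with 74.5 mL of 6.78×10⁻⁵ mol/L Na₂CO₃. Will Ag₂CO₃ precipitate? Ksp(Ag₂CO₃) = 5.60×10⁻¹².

No

Total volume after mixing = 340 + 74.5 = 414.5 mL.
[Ag⁺] = (5.02×10⁻⁵)(340)/414.5 = 4.12×10⁻⁵ mol/L
[CO₃²⁻] = (6.78×10⁻⁵)(74.5)/414.5 = 1.22×10⁻⁵ mol/L
Q = [Ag⁺]^2[CO₃²⁻] = 2.07×10⁻¹⁴
Q = 2.07×10⁻¹⁴ < Ksp = 5.60×10⁻¹², so the solution is unsaturated and no precipitate forms.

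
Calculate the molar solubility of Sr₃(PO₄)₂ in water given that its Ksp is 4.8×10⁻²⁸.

Sr₃(PO₄)₂(s) ⇌ 3 Sr²⁺(aq) + 2 PO₄³⁻(aq)
For each mole of Sr₃(PO₄)₂ that dissolves per liter, [Sr²⁺] = 3s and [PO₄³⁻] = 2s; let s denote this solubility.
Ksp = [Sr²⁺]^3[PO₄³⁻]^2 = (3s)^3 · (2s)^2 = 108s^5
108s^5 = 4.8×10⁻²⁸  ⇒  s^5 = 4.4×10⁻³⁰
s = 1.3×10⁻⁶ mol/L

1.3×10⁻⁶ M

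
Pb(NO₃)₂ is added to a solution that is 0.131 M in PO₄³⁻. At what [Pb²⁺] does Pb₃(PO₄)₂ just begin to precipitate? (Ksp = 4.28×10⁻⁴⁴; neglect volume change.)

1.36×10⁻¹⁴ M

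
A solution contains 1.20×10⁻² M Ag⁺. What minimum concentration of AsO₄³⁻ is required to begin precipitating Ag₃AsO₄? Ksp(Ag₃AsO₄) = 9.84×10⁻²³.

Precipitation begins when Q = Ksp.
Ag₃AsO₄(s) ⇌ 3 Ag⁺(aq) + AsO₄³⁻(aq)
Ksp = [Ag⁺]^3[AsO₄³⁻] = [AsO₄³⁻](1.20×10⁻²)^3
[AsO₄³⁻] = 9.84×10⁻²³ / (1.20×10⁻²)^3 = 5.69×10⁻¹⁷
[AsO₄³⁻] = 5.69×10⁻¹⁷ M

5.69×10⁻¹⁷ M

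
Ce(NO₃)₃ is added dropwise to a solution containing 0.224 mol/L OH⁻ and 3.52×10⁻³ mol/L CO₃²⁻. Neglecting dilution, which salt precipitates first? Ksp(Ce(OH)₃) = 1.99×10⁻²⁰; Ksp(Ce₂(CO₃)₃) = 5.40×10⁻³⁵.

Ce(OH)₃

The threshold for precipitation is Q = Ksp.
For Ce(OH)₃: [Ce³⁺] = (Ksp/[OH⁻]^3) = 1.77×10⁻¹⁸ mol/L
For Ce₂(CO₃)₃: [Ce³⁺] = (Ksp/[CO₃²⁻]^3)^(1/2) = 3.52×10⁻¹⁴ mol/L
Since Ce(OH)₃ needs less Ce³⁺ to reach saturation, it precipitates first.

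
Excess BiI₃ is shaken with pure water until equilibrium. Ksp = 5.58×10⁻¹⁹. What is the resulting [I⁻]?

3.60×10⁻⁵ M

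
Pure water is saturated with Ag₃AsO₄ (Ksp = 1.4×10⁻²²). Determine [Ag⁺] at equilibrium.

Ag₃AsO₄(s) ⇌ 3 Ag⁺(aq) + AsO₄³⁻(aq)
With molar solubility s: [Ag⁺] = 3s, [AsO₄³⁻] = s.
Ksp = [Ag⁺]^3[AsO₄³⁻] = (3s)^3 · s = 27s^4 = 1.4×10⁻²²
s = 1.5×10⁻⁶ mol L⁻¹
[Ag⁺] = 3s = 4.5×10⁻⁶ mol L⁻¹

4.5×10⁻⁶ M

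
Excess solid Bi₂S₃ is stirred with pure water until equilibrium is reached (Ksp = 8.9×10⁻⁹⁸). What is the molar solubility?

1.5×10⁻²⁰ M

Bi₂S₃(s) ⇌ 2 Bi³⁺(aq) + 3 S²⁻(aq)
For each mole of Bi₂S₃ that dissolves per liter, [Bi³⁺] = 2s and [S²⁻] = 3s; let s denote this solubility.
Ksp = [Bi³⁺]^2[S²⁻]^3 = (2s)^2 · (3s)^3 = 108s^5
108s^5 = 8.9×10⁻⁹⁸  ⇒  s^5 = 8.2×10⁻¹⁰⁰
Taking the 5th root, s = 1.5×10⁻²⁰ mol L⁻¹.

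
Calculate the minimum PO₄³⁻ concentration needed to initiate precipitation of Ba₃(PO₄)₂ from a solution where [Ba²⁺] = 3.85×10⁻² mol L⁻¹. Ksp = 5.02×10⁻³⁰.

2.97×10⁻¹³ M

A salt starts to precipitate once the ion product Q reaches its Ksp.
Ba₃(PO₄)₂(s) ⇌ 3 Ba²⁺(aq) + 2 PO₄³⁻(aq)
Ksp = [Ba²⁺]^3[PO₄³⁻]^2 = [PO₄³⁻]^2(3.85×10⁻²)^3
[PO₄³⁻]^2 = 5.02×10⁻³⁰ / (3.85×10⁻²)^3 = 8.80×10⁻²⁶
[PO₄³⁻] = 2.97×10⁻¹³ mol L⁻¹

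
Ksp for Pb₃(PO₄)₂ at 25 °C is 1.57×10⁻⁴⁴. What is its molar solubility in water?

6.80×10⁻¹⁰ M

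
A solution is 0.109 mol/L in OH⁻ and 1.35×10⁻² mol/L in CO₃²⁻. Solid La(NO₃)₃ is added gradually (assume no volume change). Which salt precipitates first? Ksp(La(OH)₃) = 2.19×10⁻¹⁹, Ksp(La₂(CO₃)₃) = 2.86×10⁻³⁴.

Precipitation begins when Q = Ksp.
For La(OH)₃: [La³⁺] = (Ksp/[OH⁻]^3) = 1.69×10⁻¹⁶ mol/L
For La₂(CO₃)₃: [La³⁺] = (Ksp/[CO₃²⁻]^3)^(1/2) = 1.08×10⁻¹⁴ mol/L
The smaller threshold [La³⁺] is reached first, so La(OH)₃ precipitates first.

La(OH)₃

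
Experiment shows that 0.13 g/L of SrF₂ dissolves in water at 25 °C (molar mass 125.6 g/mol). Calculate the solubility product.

Molar solubility s = (0.13 g/L) / (125.6 g/mol) = 1.035×10⁻³ mol/L
SrF₂(s) ⇌ Sr²⁺(aq) + 2 F⁻(aq)
If s mol/L of SrF₂ dissolves, [Sr²⁺] = s and [F⁻] = 2s.
Ksp = [Sr²⁺][F⁻]^2 = s · (2s)^2 = 4s^3
Ksp = 4 × (1.035×10⁻³)^3 = 4.4×10⁻⁹

Ksp = 4.4×10⁻⁹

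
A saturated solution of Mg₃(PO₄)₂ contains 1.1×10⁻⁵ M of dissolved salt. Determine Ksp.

Mg₃(PO₄)₂(s) ⇌ 3 Mg²⁺(aq) + 2 PO₄³⁻(aq)
For each mole of Mg₃(PO₄)₂ that dissolves per liter, [Mg²⁺] = 3s and [PO₄³⁻] = 2s; let s denote this solubility.
Ksp = [Mg²⁺]^3[PO₄³⁻]^2 = (3s)^3 · (2s)^2 = 108s^5
Ksp = 108 × (1.1×10⁻⁵)^5 = 1.7×10⁻²³

Ksp = 1.7×10⁻²³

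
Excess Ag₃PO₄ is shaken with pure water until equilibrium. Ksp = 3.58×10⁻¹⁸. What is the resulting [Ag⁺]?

5.72×10⁻⁵ M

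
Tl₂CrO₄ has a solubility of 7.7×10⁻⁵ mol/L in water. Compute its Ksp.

Ksp = 1.8×10⁻¹²

Tl₂CrO₄(s) ⇌ 2 Tl⁺(aq) + CrO₄²⁻(aq)
Let s be the molar solubility. Then [Tl⁺] = 2s and [CrO₄²⁻] = s.
Ksp = [Tl⁺]^2[CrO₄²⁻] = (2s)^2 · s = 4s^3
Ksp = 4 × (7.7×10⁻⁵)^3 = 1.8×10⁻¹²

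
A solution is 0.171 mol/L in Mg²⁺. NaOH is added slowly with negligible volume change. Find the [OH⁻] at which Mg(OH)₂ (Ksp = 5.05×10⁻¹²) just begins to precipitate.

5.43×10⁻⁶ M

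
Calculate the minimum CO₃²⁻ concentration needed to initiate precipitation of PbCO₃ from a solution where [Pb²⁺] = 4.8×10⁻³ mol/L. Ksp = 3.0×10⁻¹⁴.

Precipitation begins when Q = Ksp.
PbCO₃(s) ⇌ Pb²⁺(aq) + CO₃²⁻(aq)
Ksp = [Pb²⁺][CO₃²⁻] = [CO₃²⁻](4.8×10⁻³)
[CO₃²⁻] = 3.0×10⁻¹⁴ / (4.8×10⁻³) = 6.3×10⁻¹²
[CO₃²⁻] = 6.3×10⁻¹² mol/L

6.3×10⁻¹² M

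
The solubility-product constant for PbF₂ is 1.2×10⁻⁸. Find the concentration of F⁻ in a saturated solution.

2.9×10⁻³ M

PbF₂(s) ⇌ Pb²⁺(aq) + 2 F⁻(aq)
If s mol/L of PbF₂ dissolves, [Pb²⁺] = s and [F⁻] = 2s.
Ksp = [Pb²⁺][F⁻]^2 = s · (2s)^2 = 4s^3 = 1.2×10⁻⁸
s = 1.4×10⁻³ M
[F⁻] = 2s = 2.9×10⁻³ M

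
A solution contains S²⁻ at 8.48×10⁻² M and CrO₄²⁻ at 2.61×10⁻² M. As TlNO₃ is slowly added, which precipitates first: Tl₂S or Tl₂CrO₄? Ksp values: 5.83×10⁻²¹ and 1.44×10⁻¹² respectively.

Tl₂S

Precipitation begins when Q = Ksp.
For Tl₂S: [Tl⁺] = (Ksp/[S²⁻])^(1/2) = 2.62×10⁻¹⁰ M
For Tl₂CrO₄: [Tl⁺] = (Ksp/[CrO₄²⁻])^(1/2) = 7.43×10⁻⁶ M
Since Tl₂S needs less Tl⁺ to reach saturation, it precipitates first.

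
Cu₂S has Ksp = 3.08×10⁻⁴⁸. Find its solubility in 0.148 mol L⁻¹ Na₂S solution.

2.28×10⁻²⁴ M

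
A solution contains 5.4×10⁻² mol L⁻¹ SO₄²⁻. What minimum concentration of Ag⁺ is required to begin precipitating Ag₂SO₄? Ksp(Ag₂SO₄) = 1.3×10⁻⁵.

1.6×10⁻² M

Precipitation of each salt begins when its ion product equals Ksp.
Ag₂SO₄(s) ⇌ 2 Ag⁺(aq) + SO₄²⁻(aq)
Ksp = [Ag⁺]^2[SO₄²⁻] = [Ag⁺]^2(5.4×10⁻²)
[Ag⁺]^2 = 1.3×10⁻⁵ / (5.4×10⁻²) = 2.4×10⁻⁴
[Ag⁺] = 1.6×10⁻² mol L⁻¹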